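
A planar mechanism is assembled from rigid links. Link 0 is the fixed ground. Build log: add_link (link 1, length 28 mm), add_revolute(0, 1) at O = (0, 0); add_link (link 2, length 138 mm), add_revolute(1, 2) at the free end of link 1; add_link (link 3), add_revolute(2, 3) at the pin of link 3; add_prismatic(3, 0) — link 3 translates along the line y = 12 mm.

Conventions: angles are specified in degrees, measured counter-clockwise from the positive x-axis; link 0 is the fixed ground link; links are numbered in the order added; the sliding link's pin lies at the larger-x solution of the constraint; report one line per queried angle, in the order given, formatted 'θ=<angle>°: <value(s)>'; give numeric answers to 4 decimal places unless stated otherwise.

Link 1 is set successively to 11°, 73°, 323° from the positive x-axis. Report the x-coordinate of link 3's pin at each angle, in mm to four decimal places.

geometry: r = 28 mm, L = 138 mm, e = 12 mm
θ=11°: crank pin P = (r cos θ, r sin θ) = (27.485561, 5.342652)
θ=11°: h = r sin θ − e = 5.342652 − 12 = -6.657348
θ=11°: x = r cos θ + √(L² − h²) = 27.485561 + 137.839326 = 165.324887
θ=73°: crank pin P = (r cos θ, r sin θ) = (8.186408, 26.776533)
θ=73°: h = r sin θ − e = 26.776533 − 12 = 14.776533
θ=73°: x = r cos θ + √(L² − h²) = 8.186408 + 137.206611 = 145.393019
θ=323°: crank pin P = (r cos θ, r sin θ) = (22.361794, -16.850821)
θ=323°: h = r sin θ − e = -16.850821 − 12 = -28.850821
θ=323°: x = r cos θ + √(L² − h²) = 22.361794 + 134.950473 = 157.312267

θ=11°: 165.3249
θ=73°: 145.3930
θ=323°: 157.3123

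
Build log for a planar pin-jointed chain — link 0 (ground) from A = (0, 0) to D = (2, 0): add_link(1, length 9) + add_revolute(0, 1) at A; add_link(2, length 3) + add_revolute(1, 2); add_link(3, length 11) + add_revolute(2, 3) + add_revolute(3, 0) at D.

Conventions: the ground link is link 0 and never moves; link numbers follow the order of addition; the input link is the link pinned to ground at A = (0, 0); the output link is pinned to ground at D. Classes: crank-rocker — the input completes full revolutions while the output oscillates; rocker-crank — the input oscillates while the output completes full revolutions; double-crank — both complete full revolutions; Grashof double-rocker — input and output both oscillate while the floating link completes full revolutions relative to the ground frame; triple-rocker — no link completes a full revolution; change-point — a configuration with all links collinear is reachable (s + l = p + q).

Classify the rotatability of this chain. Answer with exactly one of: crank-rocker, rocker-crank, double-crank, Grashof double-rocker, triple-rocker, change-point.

lengths: ground=2, input=9, coupler=3, output=11
sorted: s=2 (shortest), l=11 (longest), p+q=12
s + l = 13 vs p + q = 12
s + l > p + q → non-Grashof → no link fully rotates → triple-rocker

triple-rocker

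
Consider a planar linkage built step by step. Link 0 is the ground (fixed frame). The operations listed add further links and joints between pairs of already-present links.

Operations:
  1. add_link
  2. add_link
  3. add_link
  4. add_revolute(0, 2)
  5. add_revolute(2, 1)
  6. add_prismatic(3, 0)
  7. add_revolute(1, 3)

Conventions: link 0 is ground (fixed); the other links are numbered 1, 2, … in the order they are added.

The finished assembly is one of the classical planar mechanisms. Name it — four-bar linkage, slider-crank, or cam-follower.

links: 4 (incl. ground); joints: 3 revolute, 1 prismatic, 0 higher (cam) pair, forming one closed loop
4 links, 3 revolutes + 1 prismatic in one loop → slider-crank

slider-crank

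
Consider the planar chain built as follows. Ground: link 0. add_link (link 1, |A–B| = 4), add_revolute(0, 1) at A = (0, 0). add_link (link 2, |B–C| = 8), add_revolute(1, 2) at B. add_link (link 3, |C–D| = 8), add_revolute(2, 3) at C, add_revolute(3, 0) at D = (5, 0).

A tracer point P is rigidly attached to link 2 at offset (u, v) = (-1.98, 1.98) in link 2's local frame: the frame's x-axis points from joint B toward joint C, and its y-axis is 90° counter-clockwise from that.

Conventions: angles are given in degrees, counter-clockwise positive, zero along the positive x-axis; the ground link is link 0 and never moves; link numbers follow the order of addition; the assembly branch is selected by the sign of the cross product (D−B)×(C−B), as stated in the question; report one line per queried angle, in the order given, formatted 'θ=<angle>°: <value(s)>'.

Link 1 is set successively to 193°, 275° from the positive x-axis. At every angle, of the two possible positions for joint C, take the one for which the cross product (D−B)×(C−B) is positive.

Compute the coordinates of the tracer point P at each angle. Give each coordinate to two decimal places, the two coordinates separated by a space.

A=(0,0), D=(5.00,0)
θ=193°: B = A + 4.00·(cos193°, sin193°) = (-3.8975, -0.8998)
θ=193°: |BD| = 8.9429
θ=193°: circle(B,8.00) ∩ circle(D,8.00): a=4.4714, h=6.6337
θ=193°:   candidates: C₊=(-0.1162,6.1502) cross=59.324; C₋=(1.2187,-7.0500) cross=-59.324
θ=193°:   branch + wants cross > 0 → take C=(-0.1162,6.1502) (cross=59.324)
θ=193°: ex = (C−B)/|BC| = (0.4727,0.8812); ey = (-0.8812,0.4727)
θ=193°: P = B + -1.98·ex + 1.98·ey = (-6.5782,-1.7088)
θ=275°: B = A + 4.00·(cos275°, sin275°) = (0.3486, -3.9848)
θ=275°: |BD| = 6.1248
θ=275°: circle(B,8.00) ∩ circle(D,8.00): a=3.0624, h=7.3906
θ=275°:   candidates: C₊=(-2.1340,3.6203) cross=45.267; C₋=(7.4826,-7.6050) cross=-45.267
θ=275°:   branch + wants cross > 0 → take C=(-2.1340,3.6203) (cross=45.267)
θ=275°: ex = (C−B)/|BC| = (-0.3103,0.9506); ey = (-0.9506,-0.3103)
θ=275°: P = B + -1.98·ex + 1.98·ey = (-0.9192,-6.4815)

θ=193°: -6.58 -1.71
θ=275°: -0.92 -6.48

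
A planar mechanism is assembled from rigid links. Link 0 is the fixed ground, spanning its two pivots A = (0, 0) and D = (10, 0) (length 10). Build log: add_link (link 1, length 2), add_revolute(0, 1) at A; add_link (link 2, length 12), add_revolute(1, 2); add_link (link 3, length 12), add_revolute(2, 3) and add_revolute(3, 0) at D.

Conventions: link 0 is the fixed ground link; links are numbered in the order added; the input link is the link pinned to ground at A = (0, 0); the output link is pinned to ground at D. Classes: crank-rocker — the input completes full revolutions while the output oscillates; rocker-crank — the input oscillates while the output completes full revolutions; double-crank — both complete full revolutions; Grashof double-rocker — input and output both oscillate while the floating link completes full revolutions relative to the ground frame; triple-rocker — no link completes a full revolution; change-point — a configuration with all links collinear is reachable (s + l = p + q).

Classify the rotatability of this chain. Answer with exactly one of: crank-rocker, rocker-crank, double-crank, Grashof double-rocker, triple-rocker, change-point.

lengths: ground=10, input=2, coupler=12, output=12
sorted: s=2 (shortest), l=12 (longest), p+q=22
s + l = 14 vs p + q = 22
s + l < p + q (Grashof) with shortest = input link → crank-rocker

crank-rocker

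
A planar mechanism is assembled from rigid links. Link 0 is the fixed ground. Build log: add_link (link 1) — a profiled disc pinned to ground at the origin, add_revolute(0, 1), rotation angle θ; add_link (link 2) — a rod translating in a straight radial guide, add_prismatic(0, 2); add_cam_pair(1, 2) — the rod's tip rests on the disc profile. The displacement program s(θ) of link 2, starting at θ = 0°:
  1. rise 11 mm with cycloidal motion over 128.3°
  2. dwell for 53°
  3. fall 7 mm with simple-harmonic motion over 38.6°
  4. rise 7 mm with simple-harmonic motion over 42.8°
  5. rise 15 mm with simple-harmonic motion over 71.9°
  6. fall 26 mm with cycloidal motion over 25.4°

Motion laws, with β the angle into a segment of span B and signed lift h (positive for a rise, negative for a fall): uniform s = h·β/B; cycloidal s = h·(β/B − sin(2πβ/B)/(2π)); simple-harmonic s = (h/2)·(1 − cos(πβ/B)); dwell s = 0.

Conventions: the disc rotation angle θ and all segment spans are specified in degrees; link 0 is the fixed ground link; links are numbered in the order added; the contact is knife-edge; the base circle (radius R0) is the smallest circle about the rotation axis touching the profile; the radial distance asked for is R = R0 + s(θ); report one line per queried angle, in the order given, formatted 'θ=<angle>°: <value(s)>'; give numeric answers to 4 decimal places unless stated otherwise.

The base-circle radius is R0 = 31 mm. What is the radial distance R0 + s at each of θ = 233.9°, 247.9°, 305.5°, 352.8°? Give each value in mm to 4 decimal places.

seg 1 [0°–128.3°] cycloidal, h=11: full span → s += 11 → s = 11.0000
seg 2 [128.3°–181.3°] dwell: s stays 11.0000
seg 3 [181.3°–219.9°] simple-harmonic, h=-7: full span → s += -7 → s = 4.0000
seg 4 [219.9°–262.7°] simple-harmonic, h=7: θ=233.9° here. β=14, B=42.8. 7/2·(1 − cos(π·0.3271)) = 1.6910 → s = 5.6910
seg 4 [219.9°–262.7°] simple-harmonic, h=7: θ=247.9° here. β=28, B=42.8. 7/2·(1 − cos(π·0.6542)) = 5.1300 → s = 9.1300
seg 4 [219.9°–262.7°] simple-harmonic, h=7: full span → s += 7 → s = 11.0000
seg 5 [262.7°–334.6°] simple-harmonic, h=15: θ=305.5° here. β=42.8, B=71.9. 15/2·(1 − cos(π·0.5953)) = 9.7114 → s = 20.7114
seg 5 [262.7°–334.6°] simple-harmonic, h=15: full span → s += 15 → s = 26.0000
seg 6 [334.6°–360°] cycloidal, h=-26: θ=352.8° here. β=18.2, B=25.4. -26·(0.7165 − sin(2π·0.7165)/(2π)) = -22.6768 → s = 3.3232
θ=233.9°: R = R0 + s = 31 + 5.6910 = 36.6910
θ=247.9°: R = R0 + s = 31 + 9.1300 = 40.1300
θ=305.5°: R = R0 + s = 31 + 20.7114 = 51.7114
θ=352.8°: R = R0 + s = 31 + 3.3232 = 34.3232

θ=233.9°: 36.6910
θ=247.9°: 40.1300
θ=305.5°: 51.7114
θ=352.8°: 34.3232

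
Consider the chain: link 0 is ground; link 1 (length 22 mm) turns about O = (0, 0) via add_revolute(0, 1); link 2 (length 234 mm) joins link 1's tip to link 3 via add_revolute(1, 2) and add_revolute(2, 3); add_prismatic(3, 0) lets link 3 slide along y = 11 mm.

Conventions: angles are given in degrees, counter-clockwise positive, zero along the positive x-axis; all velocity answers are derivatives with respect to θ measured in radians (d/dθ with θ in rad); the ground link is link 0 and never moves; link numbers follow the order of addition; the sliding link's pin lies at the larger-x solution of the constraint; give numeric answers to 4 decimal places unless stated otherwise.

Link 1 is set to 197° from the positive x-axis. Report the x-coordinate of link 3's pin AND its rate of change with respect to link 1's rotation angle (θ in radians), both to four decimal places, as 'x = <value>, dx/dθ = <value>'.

geometry: r = 22 mm, L = 234 mm, e = 11 mm
crank pin P = (r cos θ, r sin θ) = (-21.038705, -6.432178)
h = r sin θ − e = -6.432178 − 11 = -17.432178
x = r cos θ + √(L² − h²) = -21.038705 + 233.349779 = 212.311074
dx/dθ = −r sin θ − h·r cos θ/√(L² − h²) (θ in radians; h = -17.432178) = 4.860501

x = 212.3111, dx/dθ = 4.8605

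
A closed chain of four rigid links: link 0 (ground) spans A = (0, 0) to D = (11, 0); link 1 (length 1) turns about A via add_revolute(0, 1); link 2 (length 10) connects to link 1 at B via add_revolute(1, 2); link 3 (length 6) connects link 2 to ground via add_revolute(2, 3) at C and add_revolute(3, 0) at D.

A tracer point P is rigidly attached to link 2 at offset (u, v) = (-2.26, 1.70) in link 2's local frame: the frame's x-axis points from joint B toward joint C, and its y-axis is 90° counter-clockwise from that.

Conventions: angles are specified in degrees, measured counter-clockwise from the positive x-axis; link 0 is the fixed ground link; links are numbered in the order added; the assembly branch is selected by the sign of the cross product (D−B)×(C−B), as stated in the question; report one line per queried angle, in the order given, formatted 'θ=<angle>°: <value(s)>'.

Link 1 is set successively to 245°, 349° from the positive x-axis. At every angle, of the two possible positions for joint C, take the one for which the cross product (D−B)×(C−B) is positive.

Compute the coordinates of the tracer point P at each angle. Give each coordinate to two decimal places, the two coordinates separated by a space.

A=(0,0), D=(11.00,0)
θ=245°: B = A + 1.00·(cos245°, sin245°) = (-0.4226, -0.9063)
θ=245°: |BD| = 11.4585
θ=245°: circle(B,10.00) ∩ circle(D,6.00): a=8.5219, h=5.2323
θ=245°:   candidates: C₊=(7.6588,4.9836) cross=59.954; C₋=(8.4865,-5.4481) cross=-59.954
θ=245°:   branch + wants cross > 0 → take C=(7.6588,4.9836) (cross=59.954)
θ=245°: ex = (C−B)/|BC| = (0.8081,0.5890); ey = (-0.5890,0.8081)
θ=245°: P = B + -2.26·ex + 1.70·ey = (-3.2503,-0.8636)
θ=349°: B = A + 1.00·(cos349°, sin349°) = (0.9816, -0.1908)
θ=349°: |BD| = 10.0202
θ=349°: circle(B,10.00) ∩ circle(D,6.00): a=8.2036, h=5.7184
θ=349°:   candidates: C₊=(9.0749,5.6828) cross=57.300; C₋=(9.2927,-5.7520) cross=-57.300
θ=349°:   branch + wants cross > 0 → take C=(9.0749,5.6828) (cross=57.300)
θ=349°: ex = (C−B)/|BC| = (0.8093,0.5874); ey = (-0.5874,0.8093)
θ=349°: P = B + -2.26·ex + 1.70·ey = (-1.8460,-0.1424)

θ=245°: -3.25 -0.86
θ=349°: -1.85 -0.14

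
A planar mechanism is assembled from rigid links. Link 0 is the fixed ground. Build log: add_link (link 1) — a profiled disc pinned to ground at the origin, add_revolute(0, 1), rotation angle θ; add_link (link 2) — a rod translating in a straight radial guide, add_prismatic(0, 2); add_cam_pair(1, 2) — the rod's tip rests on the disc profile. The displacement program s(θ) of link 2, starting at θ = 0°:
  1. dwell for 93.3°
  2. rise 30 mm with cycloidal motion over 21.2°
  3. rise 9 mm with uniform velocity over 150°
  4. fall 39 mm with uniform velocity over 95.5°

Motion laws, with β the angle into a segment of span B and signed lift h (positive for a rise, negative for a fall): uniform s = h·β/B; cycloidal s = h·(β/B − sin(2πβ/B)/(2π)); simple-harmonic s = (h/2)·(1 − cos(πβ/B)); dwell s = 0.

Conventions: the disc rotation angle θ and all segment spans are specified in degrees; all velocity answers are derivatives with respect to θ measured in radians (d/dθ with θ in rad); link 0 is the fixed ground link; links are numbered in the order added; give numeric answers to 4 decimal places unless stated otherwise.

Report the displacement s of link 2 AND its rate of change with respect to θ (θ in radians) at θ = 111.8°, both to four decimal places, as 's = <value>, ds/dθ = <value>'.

seg 1 [0°–93.3°] dwell: s stays 0.0000
seg 2 [93.3°–114.5°] cycloidal, h=30: θ=111.8° here. β=18.5, B=21.2. 30·(0.8726 − sin(2π·0.8726)/(2π)) = 29.6051 → s = 29.6051
velocity in seg [93.3°–114.5°] (cycloidal), θ in radians: β = 18.5° = 0.3229 rad, B = 21.2° = 0.3700 rad; ds/dθ = (h/B)(1 − cos(2πβ/B)) = (30/0.3700)(1 − cos(2π·0.8726)) = 24.603319 mm/rad

s = 29.6051, ds/dθ = 24.6033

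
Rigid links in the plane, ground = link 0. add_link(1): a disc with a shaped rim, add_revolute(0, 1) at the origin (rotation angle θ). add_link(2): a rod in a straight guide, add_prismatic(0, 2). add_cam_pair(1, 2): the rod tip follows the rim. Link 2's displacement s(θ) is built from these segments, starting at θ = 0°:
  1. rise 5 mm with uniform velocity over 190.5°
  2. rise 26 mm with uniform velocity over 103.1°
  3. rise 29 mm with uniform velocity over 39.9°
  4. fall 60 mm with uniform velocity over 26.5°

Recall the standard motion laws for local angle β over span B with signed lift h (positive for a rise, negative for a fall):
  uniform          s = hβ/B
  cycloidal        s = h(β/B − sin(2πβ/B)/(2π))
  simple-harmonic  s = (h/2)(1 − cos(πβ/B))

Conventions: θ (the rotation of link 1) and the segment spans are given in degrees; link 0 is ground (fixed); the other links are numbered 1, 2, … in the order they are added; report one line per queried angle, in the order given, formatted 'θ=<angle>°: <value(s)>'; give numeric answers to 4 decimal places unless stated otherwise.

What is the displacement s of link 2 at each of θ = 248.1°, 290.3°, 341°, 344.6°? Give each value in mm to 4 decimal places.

segment 1 (0° to 190.5°, uniform, h = 5) is passed completely: s = 0.0000 + (5) = 5.0000
θ = 248.1° falls in segment 2 (190.5° to 293.6°, uniform, h = 26): β = 248.1 − 190.5 = 57.6°, B = 103.1°; Δs = 26·57.6/103.1 = 14.5257; s = 5.0000 + 14.5257 = 19.5257
θ = 290.3° falls in segment 2 (190.5° to 293.6°, uniform, h = 26): β = 290.3 − 190.5 = 99.8°, B = 103.1°; Δs = 26·99.8/103.1 = 25.1678; s = 5.0000 + 25.1678 = 30.1678
segment 2 (190.5° to 293.6°, uniform, h = 26) is passed completely: s = 5.0000 + (26) = 31.0000
segment 3 (293.6° to 333.5°, uniform, h = 29) is passed completely: s = 31.0000 + (29) = 60.0000
θ = 341° falls in segment 4 (333.5° to 360°, uniform, h = -60): β = 341 − 333.5 = 7.5°, B = 26.5°; Δs = -60·7.5/26.5 = -16.9811; s = 60.0000 − 16.9811 = 43.0189
θ = 344.6° falls in segment 4 (333.5° to 360°, uniform, h = -60): β = 344.6 − 333.5 = 11.1°, B = 26.5°; Δs = -60·11.1/26.5 = -25.1321; s = 60.0000 − 25.1321 = 34.8679

θ=248.1°: 19.5257
θ=290.3°: 30.1678
θ=341°: 43.0189
θ=344.6°: 34.8679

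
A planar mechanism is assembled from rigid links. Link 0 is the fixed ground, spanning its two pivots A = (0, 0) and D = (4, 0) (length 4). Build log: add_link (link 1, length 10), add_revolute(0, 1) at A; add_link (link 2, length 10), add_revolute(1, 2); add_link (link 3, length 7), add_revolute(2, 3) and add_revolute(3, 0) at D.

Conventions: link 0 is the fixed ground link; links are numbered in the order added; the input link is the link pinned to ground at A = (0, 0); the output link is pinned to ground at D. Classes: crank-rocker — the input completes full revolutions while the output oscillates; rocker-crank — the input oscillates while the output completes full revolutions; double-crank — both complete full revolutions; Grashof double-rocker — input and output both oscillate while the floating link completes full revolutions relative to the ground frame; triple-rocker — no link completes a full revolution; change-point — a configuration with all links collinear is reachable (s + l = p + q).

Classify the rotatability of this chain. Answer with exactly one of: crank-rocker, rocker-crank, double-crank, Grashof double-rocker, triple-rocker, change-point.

lengths: ground=4, input=10, coupler=10, output=7
sorted: s=4 (shortest), l=10 (longest), p+q=17
s + l = 14 vs p + q = 17
s + l < p + q (Grashof) with shortest = ground link → double-crank

double-crank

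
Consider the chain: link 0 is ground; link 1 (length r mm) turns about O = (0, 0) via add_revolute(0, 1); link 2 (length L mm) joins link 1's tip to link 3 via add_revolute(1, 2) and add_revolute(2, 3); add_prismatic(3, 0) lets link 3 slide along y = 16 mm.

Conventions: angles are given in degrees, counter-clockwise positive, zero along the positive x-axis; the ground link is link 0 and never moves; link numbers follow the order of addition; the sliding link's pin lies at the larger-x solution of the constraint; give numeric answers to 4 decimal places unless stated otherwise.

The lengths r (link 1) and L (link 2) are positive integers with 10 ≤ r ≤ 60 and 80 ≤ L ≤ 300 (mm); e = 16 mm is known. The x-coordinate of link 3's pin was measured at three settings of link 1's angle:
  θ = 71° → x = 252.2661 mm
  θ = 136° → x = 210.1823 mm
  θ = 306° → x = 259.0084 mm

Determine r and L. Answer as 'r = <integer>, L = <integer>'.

constraint per measurement: (x − r cos θ)² + (r sin θ − e)² = L²
subtracting the θ₁ and θ₂ equations cancels the r² and L² terms:
r = (x₁² − x₂²) / (2[(x₁cos θ₁ + e sin θ₁) − (x₂cos θ₂ + e sin θ₂)]) = 41.0001 → r = 41
L² = (x₁ − r cos θ₁)² + (r sin θ₁ − e)² = 57600.0205 → L = 240.0000 → L = 240
check at θ₃=306°: x = 259.0084 (printed 259.0084) ✓

r = 41, L = 240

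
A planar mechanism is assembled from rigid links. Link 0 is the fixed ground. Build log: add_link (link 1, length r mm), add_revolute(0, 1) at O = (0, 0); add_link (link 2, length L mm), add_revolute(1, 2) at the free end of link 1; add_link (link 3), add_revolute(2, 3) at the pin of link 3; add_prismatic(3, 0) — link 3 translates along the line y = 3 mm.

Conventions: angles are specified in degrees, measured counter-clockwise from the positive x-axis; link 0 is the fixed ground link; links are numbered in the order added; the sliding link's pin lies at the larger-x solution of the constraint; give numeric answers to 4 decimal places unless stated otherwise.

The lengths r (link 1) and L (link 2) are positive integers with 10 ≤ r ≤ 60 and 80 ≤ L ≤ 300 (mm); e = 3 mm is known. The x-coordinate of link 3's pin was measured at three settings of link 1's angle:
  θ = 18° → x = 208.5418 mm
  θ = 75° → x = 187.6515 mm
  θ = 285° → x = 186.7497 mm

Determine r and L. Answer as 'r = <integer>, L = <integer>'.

constraint per measurement: (x − r cos θ)² + (r sin θ − e)² = L²
subtracting the θ₁ and θ₂ equations cancels the r² and L² terms:
r = (x₁² − x₂²) / (2[(x₁cos θ₁ + e sin θ₁) − (x₂cos θ₂ + e sin θ₂)]) = 28.0000 → r = 28
L² = (x₁ − r cos θ₁)² + (r sin θ₁ − e)² = 33124.0054 → L = 182.0000 → L = 182
check at θ₃=285°: x = 186.7497 (printed 186.7497) ✓

r = 28, L = 182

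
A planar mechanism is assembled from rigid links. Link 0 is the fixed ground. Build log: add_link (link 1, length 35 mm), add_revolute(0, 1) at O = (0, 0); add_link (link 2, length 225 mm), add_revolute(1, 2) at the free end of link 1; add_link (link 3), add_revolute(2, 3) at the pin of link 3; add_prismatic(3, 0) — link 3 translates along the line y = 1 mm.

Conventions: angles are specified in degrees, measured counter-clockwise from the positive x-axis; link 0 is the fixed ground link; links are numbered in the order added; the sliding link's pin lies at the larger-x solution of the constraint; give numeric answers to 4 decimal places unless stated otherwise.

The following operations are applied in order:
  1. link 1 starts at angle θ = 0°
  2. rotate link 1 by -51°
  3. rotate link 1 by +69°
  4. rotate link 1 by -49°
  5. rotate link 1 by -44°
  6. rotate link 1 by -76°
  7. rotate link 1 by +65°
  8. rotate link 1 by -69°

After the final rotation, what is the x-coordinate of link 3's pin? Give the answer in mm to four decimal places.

geometry: r = 35 mm, L = 225 mm, e = 1 mm; θ starts at 0°
rotate link 1 by -51°: θ ← 0° -51° = -51°
rotate link 1 by +69°: θ ← -51° +69° = 18°
rotate link 1 by -49°: θ ← 18° -49° = -31°
rotate link 1 by -44°: θ ← -31° -44° = -75°
rotate link 1 by -76°: θ ← -75° -76° = -151°
rotate link 1 by +65°: θ ← -151° +65° = -86°
rotate link 1 by -69°: θ ← -86° -69° = -155°
crank pin P = (r cos θ, r sin θ) = (-31.720773, -14.791639)
h = r sin θ − e = -14.791639 − 1 = -15.791639
x = r cos θ + √(L² − h²) = -31.720773 + 224.445147 = 192.724375

192.7244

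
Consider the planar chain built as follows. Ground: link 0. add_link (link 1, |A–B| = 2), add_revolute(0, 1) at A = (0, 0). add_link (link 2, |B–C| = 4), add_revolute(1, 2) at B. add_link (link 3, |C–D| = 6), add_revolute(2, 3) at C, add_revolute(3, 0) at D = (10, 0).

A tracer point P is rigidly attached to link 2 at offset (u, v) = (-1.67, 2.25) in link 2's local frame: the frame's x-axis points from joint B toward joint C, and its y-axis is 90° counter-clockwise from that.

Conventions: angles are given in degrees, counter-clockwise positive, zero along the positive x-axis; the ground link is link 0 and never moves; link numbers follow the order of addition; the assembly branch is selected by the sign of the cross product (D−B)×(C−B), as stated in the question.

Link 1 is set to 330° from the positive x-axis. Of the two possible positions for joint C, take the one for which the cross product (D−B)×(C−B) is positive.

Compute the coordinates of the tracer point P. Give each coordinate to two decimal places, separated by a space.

A=(0,0), D=(10.00,0)
B = A + 2.00·(cos330°, sin330°) = (1.7321, -1.0000)
|BD| = 8.3282
circle(B,4.00) ∩ circle(D,6.00): a=2.9634, h=2.6867
  candidates: C₊=(4.3514,2.0231) cross=22.376; C₋=(4.9966,-3.3115) cross=-22.376
  branch + wants cross > 0 → take C=(4.3514,2.0231) (cross=22.376)
ex = (C−B)/|BC| = (0.6548,0.7558); ey = (-0.7558,0.6548)
P = B + -1.67·ex + 2.25·ey = (-1.0620,-0.7888)

-1.06 -0.79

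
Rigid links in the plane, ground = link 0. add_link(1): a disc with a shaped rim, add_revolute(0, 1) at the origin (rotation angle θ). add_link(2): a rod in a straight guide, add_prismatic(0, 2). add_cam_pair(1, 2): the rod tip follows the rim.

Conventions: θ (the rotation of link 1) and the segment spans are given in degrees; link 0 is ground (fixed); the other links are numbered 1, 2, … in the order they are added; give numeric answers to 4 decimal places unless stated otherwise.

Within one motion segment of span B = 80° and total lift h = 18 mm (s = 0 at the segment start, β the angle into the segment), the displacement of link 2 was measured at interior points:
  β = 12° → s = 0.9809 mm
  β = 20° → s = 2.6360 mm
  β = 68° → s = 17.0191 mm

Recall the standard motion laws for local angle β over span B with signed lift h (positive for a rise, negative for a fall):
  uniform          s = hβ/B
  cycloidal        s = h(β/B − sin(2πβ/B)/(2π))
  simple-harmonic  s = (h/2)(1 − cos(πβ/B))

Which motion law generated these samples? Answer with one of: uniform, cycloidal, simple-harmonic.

candidates at β/B = r: uniform s = h·r (linear in β); cycloidal s = h·(r − sin(2πr)/(2π)); simple-harmonic s = (h/2)(1 − cos(πr))
β=12°: printed 0.9809 | uniform 2.7000, cycloidal 0.3823, simple-harmonic 0.9809
β=20°: printed 2.6360 | uniform 4.5000, cycloidal 1.6352, simple-harmonic 2.6360
β=68°: printed 17.0191 | uniform 15.3000, cycloidal 17.6177, simple-harmonic 17.0191
only one law matches every sample → simple-harmonic

simple-harmonic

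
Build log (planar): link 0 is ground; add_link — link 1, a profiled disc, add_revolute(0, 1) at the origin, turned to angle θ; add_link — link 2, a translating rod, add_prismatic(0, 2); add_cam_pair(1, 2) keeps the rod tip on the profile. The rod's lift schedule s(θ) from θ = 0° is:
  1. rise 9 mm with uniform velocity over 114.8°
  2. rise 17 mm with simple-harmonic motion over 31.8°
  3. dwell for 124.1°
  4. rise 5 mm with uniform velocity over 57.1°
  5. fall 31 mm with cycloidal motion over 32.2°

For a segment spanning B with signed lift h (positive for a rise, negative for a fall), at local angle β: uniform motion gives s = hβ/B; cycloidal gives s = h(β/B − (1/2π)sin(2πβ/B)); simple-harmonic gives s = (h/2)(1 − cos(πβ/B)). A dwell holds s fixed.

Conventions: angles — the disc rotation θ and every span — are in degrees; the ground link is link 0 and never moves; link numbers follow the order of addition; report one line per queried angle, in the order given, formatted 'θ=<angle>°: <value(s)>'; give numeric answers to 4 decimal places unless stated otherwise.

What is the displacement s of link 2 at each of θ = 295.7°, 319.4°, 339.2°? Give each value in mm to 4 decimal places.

seg 1 [0°–114.8°] uniform, h=9: full span → s += 9 → s = 9.0000
seg 2 [114.8°–146.6°] simple-harmonic, h=17: full span → s += 17 → s = 26.0000
seg 3 [146.6°–270.7°] dwell: s stays 26.0000
seg 4 [270.7°–327.8°] uniform, h=5: θ=295.7° here. β=25, B=57.1. 5·25/57.1 = 2.1891 → s = 28.1891
seg 4 [270.7°–327.8°] uniform, h=5: θ=319.4° here. β=48.7, B=57.1. 5·48.7/57.1 = 4.2644 → s = 30.2644
seg 4 [270.7°–327.8°] uniform, h=5: full span → s += 5 → s = 31.0000
seg 5 [327.8°–360°] cycloidal, h=-31: θ=339.2° here. β=11.4, B=32.2. -31·(0.3540 − sin(2π·0.3540)/(2π)) = -7.0585 → s = 23.9415

θ=295.7°: 28.1891
θ=319.4°: 30.2644
θ=339.2°: 23.9415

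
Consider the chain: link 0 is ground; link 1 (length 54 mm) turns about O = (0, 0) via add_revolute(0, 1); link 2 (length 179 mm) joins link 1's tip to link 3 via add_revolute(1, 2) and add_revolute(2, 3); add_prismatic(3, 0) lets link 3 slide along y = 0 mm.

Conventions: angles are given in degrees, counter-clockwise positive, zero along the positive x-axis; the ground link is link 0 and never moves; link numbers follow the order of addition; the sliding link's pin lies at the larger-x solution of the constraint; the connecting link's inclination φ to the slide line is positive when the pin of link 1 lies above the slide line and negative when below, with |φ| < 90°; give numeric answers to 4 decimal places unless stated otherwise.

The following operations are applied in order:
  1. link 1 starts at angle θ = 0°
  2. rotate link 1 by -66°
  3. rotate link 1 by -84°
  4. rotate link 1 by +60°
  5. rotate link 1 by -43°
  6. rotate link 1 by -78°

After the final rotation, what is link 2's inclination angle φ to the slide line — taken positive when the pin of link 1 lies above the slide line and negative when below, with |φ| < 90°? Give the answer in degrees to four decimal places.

geometry: r = 54 mm, L = 179 mm, e = 0 mm; θ starts at 0°
rotate link 1 by -66°: θ ← 0° -66° = -66°
rotate link 1 by -84°: θ ← -66° -84° = -150°
rotate link 1 by +60°: θ ← -150° +60° = -90°
rotate link 1 by -43°: θ ← -90° -43° = -133°
rotate link 1 by -78°: θ ← -133° -78° = -211°
h = r sin θ − e = 27.812056 − 0 = 27.812056
sin φ = h / L = 27.812056 / 179 = 0.15537461
φ = arcsin(0.15537461) = 8.938523°

8.9385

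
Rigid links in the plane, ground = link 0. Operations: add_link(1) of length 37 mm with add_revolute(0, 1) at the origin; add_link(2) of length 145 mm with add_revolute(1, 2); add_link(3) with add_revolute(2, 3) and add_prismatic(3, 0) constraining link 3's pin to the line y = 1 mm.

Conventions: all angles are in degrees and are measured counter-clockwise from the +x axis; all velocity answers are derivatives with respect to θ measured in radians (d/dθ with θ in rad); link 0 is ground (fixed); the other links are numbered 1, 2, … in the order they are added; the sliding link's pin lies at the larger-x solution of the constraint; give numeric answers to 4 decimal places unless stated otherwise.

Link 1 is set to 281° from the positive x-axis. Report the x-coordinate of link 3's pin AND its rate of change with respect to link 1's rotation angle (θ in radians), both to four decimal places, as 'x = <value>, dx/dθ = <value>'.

geometry: r = 37 mm, L = 145 mm, e = 1 mm
crank pin P = (r cos θ, r sin θ) = (7.059933, -36.320206)
h = r sin θ − e = -36.320206 − 1 = -37.320206
x = r cos θ + √(L² − h²) = 7.059933 + 140.114961 = 147.174894
dx/dθ = −r sin θ − h·r cos θ/√(L² − h²) (θ in radians; h = -37.320206) = 38.200648

x = 147.1749, dx/dθ = 38.2006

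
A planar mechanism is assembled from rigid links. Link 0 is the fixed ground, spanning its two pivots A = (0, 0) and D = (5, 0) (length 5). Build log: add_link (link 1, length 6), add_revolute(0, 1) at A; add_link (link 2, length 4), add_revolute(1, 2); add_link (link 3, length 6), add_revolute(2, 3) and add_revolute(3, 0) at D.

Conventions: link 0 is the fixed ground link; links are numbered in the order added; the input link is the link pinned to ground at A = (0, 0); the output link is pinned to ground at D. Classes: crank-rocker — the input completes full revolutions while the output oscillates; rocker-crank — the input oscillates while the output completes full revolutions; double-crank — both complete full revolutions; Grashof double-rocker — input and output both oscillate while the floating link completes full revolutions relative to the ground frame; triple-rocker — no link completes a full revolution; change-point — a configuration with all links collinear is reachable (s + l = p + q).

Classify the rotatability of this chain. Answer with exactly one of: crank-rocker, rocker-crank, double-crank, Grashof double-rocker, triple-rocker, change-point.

lengths: ground=5, input=6, coupler=4, output=6
sorted: s=4 (shortest), l=6 (longest), p+q=11
s + l = 10 vs p + q = 11
s + l < p + q (Grashof) with shortest = coupler link → Grashof double-rocker

Grashof double-rocker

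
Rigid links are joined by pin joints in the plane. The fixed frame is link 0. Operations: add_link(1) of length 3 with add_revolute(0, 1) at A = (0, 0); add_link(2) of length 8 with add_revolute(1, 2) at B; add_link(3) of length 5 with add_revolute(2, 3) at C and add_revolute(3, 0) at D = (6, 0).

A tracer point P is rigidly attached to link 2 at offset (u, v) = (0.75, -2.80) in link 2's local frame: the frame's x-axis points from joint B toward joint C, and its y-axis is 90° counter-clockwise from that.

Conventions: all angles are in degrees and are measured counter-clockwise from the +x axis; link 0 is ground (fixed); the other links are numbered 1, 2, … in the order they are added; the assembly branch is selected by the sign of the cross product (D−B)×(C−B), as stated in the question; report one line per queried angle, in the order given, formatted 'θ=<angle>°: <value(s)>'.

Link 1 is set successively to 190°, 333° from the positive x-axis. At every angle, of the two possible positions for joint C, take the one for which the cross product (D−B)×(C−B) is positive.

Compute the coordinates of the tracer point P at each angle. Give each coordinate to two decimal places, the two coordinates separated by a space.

A=(0,0), D=(6.00,0)
θ=190°: B = A + 3.00·(cos190°, sin190°) = (-2.9544, -0.5209)
θ=190°: |BD| = 8.9696
θ=190°: circle(B,8.00) ∩ circle(D,5.00): a=6.6588, h=4.4340
θ=190°:   candidates: C₊=(3.4356,4.2923) cross=39.771; C₋=(3.9507,-4.5607) cross=-39.771
θ=190°:   branch + wants cross > 0 → take C=(3.4356,4.2923) (cross=39.771)
θ=190°: ex = (C−B)/|BC| = (0.7988,0.6017); ey = (-0.6017,0.7988)
θ=190°: P = B + 0.75·ex + -2.80·ey = (-0.6707,-2.3062)
θ=333°: B = A + 3.00·(cos333°, sin333°) = (2.6730, -1.3620)
θ=333°: |BD| = 3.5950
θ=333°: circle(B,8.00) ∩ circle(D,5.00): a=7.2217, h=3.4419
θ=333°:   candidates: C₊=(8.0524,4.5593) cross=12.373; C₋=(10.6604,-1.8113) cross=-12.373
θ=333°:   branch + wants cross > 0 → take C=(8.0524,4.5593) (cross=12.373)
θ=333°: ex = (C−B)/|BC| = (0.6724,0.7402); ey = (-0.7402,0.6724)
θ=333°: P = B + 0.75·ex + -2.80·ey = (5.2498,-2.6896)

θ=190°: -0.67 -2.31
θ=333°: 5.25 -2.69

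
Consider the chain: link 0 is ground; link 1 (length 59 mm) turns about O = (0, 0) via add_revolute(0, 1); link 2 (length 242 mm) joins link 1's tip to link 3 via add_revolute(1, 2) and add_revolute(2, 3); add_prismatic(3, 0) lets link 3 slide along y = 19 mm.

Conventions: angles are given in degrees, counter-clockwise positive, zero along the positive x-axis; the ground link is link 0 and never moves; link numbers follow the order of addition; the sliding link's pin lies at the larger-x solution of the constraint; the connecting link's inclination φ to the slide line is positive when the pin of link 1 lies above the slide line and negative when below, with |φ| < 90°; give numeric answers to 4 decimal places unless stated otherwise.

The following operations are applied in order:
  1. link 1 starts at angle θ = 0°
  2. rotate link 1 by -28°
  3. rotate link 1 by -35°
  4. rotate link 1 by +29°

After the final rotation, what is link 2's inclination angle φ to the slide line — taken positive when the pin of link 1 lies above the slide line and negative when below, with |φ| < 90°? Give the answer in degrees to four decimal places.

geometry: r = 59 mm, L = 242 mm, e = 19 mm; θ starts at 0°
rotate link 1 by -28°: θ ← 0° -28° = -28°
rotate link 1 by -35°: θ ← -28° -35° = -63°
rotate link 1 by +29°: θ ← -63° +29° = -34°
h = r sin θ − e = -32.992381 − 19 = -51.992381
sin φ = h / L = -51.992381 / 242 = -0.21484455
φ = arcsin(-0.21484455) = -12.406408°

-12.4064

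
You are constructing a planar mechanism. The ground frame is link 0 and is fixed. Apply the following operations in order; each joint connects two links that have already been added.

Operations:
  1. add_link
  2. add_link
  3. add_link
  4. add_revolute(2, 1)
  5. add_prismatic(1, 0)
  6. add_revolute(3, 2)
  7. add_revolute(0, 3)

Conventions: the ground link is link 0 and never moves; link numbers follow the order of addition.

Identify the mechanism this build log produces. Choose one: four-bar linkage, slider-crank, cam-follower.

links: 4 (incl. ground); joints: 3 revolute, 1 prismatic, 0 higher (cam) pair, forming one closed loop
4 links, 3 revolutes + 1 prismatic in one loop → slider-crank

slider-crank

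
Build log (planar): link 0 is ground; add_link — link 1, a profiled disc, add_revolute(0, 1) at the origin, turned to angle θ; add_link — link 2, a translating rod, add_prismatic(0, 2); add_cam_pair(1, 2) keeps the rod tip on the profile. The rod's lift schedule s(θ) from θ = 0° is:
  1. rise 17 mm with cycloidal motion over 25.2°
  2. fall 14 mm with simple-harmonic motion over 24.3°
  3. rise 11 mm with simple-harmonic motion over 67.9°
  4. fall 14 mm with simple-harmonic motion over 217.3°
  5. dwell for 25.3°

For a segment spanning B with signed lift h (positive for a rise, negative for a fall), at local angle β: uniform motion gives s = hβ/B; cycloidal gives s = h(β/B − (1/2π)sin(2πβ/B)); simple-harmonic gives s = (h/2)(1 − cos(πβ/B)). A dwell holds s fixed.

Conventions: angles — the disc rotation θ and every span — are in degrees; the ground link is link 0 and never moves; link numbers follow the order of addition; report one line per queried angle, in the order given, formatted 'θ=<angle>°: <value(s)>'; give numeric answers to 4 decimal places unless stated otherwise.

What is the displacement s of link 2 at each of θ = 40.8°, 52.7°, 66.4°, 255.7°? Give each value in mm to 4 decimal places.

seg 1 [0°–25.2°] cycloidal, h=17: full span → s += 17 → s = 17.0000
seg 2 [25.2°–49.5°] simple-harmonic, h=-14: θ=40.8° here. β=15.6, B=24.3. -14/2·(1 − cos(π·0.6420)) = -10.0197 → s = 6.9803
seg 2 [25.2°–49.5°] simple-harmonic, h=-14: full span → s += -14 → s = 3.0000
seg 3 [49.5°–117.4°] simple-harmonic, h=11: θ=52.7° here. β=3.2, B=67.9. 11/2·(1 − cos(π·0.0471)) = 0.0602 → s = 3.0602
seg 3 [49.5°–117.4°] simple-harmonic, h=11: θ=66.4° here. β=16.9, B=67.9. 11/2·(1 − cos(π·0.2489)) = 1.5974 → s = 4.5974
seg 3 [49.5°–117.4°] simple-harmonic, h=11: full span → s += 11 → s = 14.0000
seg 4 [117.4°–334.7°] simple-harmonic, h=-14: θ=255.7° here. β=138.3, B=217.3. -14/2·(1 − cos(π·0.6364)) = -9.9096 → s = 4.0904

θ=40.8°: 6.9803
θ=52.7°: 3.0602
θ=66.4°: 4.5974
θ=255.7°: 4.0904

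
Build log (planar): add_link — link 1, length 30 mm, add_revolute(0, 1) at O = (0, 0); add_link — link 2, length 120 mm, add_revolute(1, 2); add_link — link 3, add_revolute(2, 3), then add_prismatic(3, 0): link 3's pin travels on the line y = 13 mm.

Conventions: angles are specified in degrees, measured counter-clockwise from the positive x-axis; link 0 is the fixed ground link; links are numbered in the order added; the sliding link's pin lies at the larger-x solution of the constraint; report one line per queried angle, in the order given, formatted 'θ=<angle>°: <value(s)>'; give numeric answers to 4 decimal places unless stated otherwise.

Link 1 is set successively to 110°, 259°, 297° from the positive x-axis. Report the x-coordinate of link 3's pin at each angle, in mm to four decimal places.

geometry: r = 30 mm, L = 120 mm, e = 13 mm
θ=110°: crank pin P = (r cos θ, r sin θ) = (-10.260604, 28.190779)
θ=110°: h = r sin θ − e = 28.190779 − 13 = 15.190779
θ=110°: x = r cos θ + √(L² − h²) = -10.260604 + 119.034618 = 108.774014
θ=259°: crank pin P = (r cos θ, r sin θ) = (-5.724270, -29.448816)
θ=259°: h = r sin θ − e = -29.448816 − 13 = -42.448816
θ=259°: x = r cos θ + √(L² − h²) = -5.724270 + 112.241249 = 106.516980
θ=297°: crank pin P = (r cos θ, r sin θ) = (13.619715, -26.730196)
θ=297°: h = r sin θ − e = -26.730196 − 13 = -39.730196
θ=297°: x = r cos θ + √(L² − h²) = 13.619715 + 113.232114 = 126.851829

θ=110°: 108.7740
θ=259°: 106.5170
θ=297°: 126.8518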